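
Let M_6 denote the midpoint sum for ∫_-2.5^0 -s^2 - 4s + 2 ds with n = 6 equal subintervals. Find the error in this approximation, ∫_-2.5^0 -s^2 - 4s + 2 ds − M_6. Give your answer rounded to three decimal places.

-0.036

Exact integral: ∫_-2.5^0 f(s) ds ≈ 12.29167.
M_6 ≈ 12.32784.
Error ≈ 12.29167 − 12.32784 ≈ -0.036.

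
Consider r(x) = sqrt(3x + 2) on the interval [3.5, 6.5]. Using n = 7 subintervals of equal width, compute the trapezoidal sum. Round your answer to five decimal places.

12.33117

Δx = (6.5 − 3.5)/7 = 3/7.
r(3.5) ≈ 3.53553, r(55/14) ≈ 3.71291, r(61/14) ≈ 3.88219, r(67/14) ≈ 4.04440, r(73/14) ≈ 4.20034, r(79/14) ≈ 4.35070, r(85/14) ≈ 4.49603, r(6.5) ≈ 4.63681.
T_7 = (Δx/2)·[r(x_0) + 2r(x_1) + ... + 2r(x_{6}) + r(x_7)].
Sum ≈ 12.33117.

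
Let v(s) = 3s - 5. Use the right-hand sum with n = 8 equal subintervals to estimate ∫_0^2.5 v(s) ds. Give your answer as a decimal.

Δs = (2.5 − 0)/8 = 0.3125.
Right endpoints: 0.3125, 0.625, 0.9375, 1.25, 1.5625, 1.875, 2.1875, 2.5.
v(0.3125) = -4.0625, v(0.625) = -3.125, v(0.9375) = -2.1875, v(1.25) = -1.25, v(1.5625) = -0.3125, v(1.875) = 0.625, v(2.1875) = 1.5625, v(2.5) = 2.5.
Sum = Δs · [v(0.3125) + v(0.625) + v(0.9375) + ...].
Sum = -1.953125.

-1.953125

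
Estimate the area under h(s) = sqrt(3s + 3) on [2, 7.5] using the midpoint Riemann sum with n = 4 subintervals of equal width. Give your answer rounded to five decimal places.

22.63109

Δs = (7.5 − 2)/4 = 1.375.
Midpoints: 2.6875, 4.0625, 5.4375, 6.8125.
h(2.6875) ≈ 3.32603, h(4.0625) ≈ 3.89711, h(5.4375) ≈ 4.39460, h(6.8125) ≈ 4.84123.
Sum = Δs · [h(2.6875) + h(4.0625) + h(5.4375) + h(6.8125)].
Sum ≈ 22.63109.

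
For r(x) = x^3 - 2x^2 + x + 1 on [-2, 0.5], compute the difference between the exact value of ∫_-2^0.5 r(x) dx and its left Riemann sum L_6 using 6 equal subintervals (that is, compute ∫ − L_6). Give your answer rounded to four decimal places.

Exact integral: ∫_-2^0.5 r(x) dx ≈ -8.776042.
L_6 ≈ -12.859520.
Error ≈ -8.776042 − (-12.859520) ≈ 4.0835.

4.0835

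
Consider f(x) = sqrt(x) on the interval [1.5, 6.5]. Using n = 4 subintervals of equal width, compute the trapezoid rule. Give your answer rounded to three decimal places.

9.796

Δx = (6.5 − 1.5)/4 = 1.25.
f(1.5) ≈ 1.225, f(2.75) ≈ 1.658, f(4) ≈ 2.000, f(5.25) ≈ 2.291, f(6.5) ≈ 2.550.
T_4 = (Δx/2)·[f(x_0) + 2f(x_1) + 2f(x_2) + 2f(x_3) + f(x_4)].
Sum ≈ 9.796.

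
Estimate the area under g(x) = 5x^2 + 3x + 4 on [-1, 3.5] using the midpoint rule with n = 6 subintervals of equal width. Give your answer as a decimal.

106.9453125

Δx = (3.5 − (-1))/6 = 0.75.
Midpoints: -0.625, 0.125, 0.875, 1.625, 2.375, 3.125.
g(-0.625) = 4.078125, g(0.125) = 4.453125, g(0.875) = 10.453125, g(1.625) = 22.078125, g(2.375) = 39.328125, g(3.125) = 62.203125.
Sum = Δx · [g(-0.625) + g(0.125) + g(0.875) + ...].
Sum = 106.9453125.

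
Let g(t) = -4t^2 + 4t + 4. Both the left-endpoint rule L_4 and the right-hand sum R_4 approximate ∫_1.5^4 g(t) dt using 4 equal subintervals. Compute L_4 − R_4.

L_4 = -29.921875.
R_4 = -58.046875.
L_4 − R_4 = 28.125.

28.125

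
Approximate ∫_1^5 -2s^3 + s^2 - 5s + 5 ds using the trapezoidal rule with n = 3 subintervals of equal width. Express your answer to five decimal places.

-330.81481

Δs = (5 − 1)/3 = 4/3.
f(1) = -1, f(7/3) = -719/27, f(11/3) = -2659/27, f(5) = -245.
T_3 = (Δs/2)·[f(s_0) + 2f(s_1) + 2f(s_2) + f(s_3)].
Sum ≈ -330.81481.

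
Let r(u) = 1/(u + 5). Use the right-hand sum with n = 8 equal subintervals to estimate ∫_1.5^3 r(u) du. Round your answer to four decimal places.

0.2050

Δu = (3 − 1.5)/8 = 0.1875.
Right endpoints: 1.6875, 1.875, 2.0625, 2.25, 2.4375, 2.625, 2.8125, 3.
r(1.6875) = 16/107, r(1.875) = 8/55, r(2.0625) = 16/113, r(2.25) = 4/29, r(2.4375) = 16/119, r(2.625) = 8/61, r(2.8125) = 0.128, r(3) = 0.125.
Sum = Δu · [r(1.6875) + r(1.875) + r(2.0625) + ...].
Sum ≈ 0.2050.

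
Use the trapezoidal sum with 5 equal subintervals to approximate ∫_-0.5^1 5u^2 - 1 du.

0.4875

Δu = (1 − (-0.5))/5 = 0.3.
f(-0.5) = 0.25, f(-0.2) = -0.8, f(0.1) = -0.95, f(0.4) = -0.2, f(0.7) = 1.45, f(1) = 4.
T_5 = (Δu/2)·[f(u_0) + 2f(u_1) + ... + 2f(u_{4}) + f(u_5)].
Sum = 0.4875.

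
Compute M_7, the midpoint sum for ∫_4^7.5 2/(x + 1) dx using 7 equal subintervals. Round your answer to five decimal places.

Δx = (7.5 − 4)/7 = 0.5.
Midpoints: 4.25, 4.75, 5.25, 5.75, 6.25, 6.75, 7.25.
f(4.25) = 8/21, f(4.75) = 8/23, f(5.25) = 0.32, f(5.75) = 8/27, f(6.25) = 8/29, f(6.75) = 8/31, f(7.25) = 8/33.
Sum = Δx · [f(4.25) + f(4.75) + f(5.25) + ...].
Sum ≈ 1.06071.

1.06071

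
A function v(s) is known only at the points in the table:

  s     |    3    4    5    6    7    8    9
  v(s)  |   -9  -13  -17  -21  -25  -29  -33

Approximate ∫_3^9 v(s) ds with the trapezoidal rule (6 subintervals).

-126

Δs = 1.
T_6 = (1/2)·[(-9) + 2·(-13) + 2·(-17) + 2·(-21) + 2·(-25) + 2·(-29) + (-33)] = -126.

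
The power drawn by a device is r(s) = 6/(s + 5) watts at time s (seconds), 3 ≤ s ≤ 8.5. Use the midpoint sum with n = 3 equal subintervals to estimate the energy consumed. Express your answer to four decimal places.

Δs = (8.5 − 3)/3 = 11/6.
Midpoints: 47/12, 5.75, 91/12.
r(47/12) = 72/107, r(5.75) = 24/43, r(91/12) = 72/151.
Sum = Δs · [r(47/12) + r(5.75) + r(91/12)].
Sum ≈ 3.1311.

3.1311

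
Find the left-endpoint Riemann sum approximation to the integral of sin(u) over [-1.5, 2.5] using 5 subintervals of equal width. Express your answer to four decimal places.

Δu = (2.5 − (-1.5))/5 = 0.8.
Left endpoints: -1.5, -0.7, 0.1, 0.9, 1.7.
f(-1.5) ≈ -0.9975, f(-0.7) ≈ -0.6442, f(0.1) ≈ 0.0998, f(0.9) ≈ 0.7833, f(1.7) ≈ 0.9917.
Sum = Δu · [f(-1.5) + f(-0.7) + f(0.1) + f(0.9) + f(1.7)].
Sum ≈ 0.1865.

0.1865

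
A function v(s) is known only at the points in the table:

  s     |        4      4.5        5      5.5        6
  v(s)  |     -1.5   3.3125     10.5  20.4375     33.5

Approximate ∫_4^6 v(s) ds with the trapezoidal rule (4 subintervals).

Δs = 0.5.
T_4 = (0.5/2)·[(-1.5) + 2·3.3125 + 2·10.5 + 2·20.4375 + 33.5] = 25.125.

25.125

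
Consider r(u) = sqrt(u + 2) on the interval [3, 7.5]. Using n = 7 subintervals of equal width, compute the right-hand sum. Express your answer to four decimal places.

12.3369

Δu = (7.5 − 3)/7 = 9/14.
Right endpoints: 51/14, 30/7, 69/14, 39/7, 87/14, 48/7, 7.5.
r(51/14) ≈ 2.3755, r(30/7) ≈ 2.5071, r(69/14) ≈ 2.6322, r(39/7) ≈ 2.7516, r(87/14) ≈ 2.8661, r(48/7) ≈ 2.9761, r(7.5) ≈ 3.0822.
Sum = Δu · [r(51/14) + r(30/7) + r(69/14) + ...].
Sum ≈ 12.3369.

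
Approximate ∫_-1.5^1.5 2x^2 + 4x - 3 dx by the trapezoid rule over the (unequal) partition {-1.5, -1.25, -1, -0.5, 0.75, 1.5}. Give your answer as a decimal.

-3.65625

Subinterval widths: 0.25, 0.25, 0.5, 1.25, 0.75.
f(-1.5) = -4.5, f(-1.25) = -4.875, f(-1) = -5, f(-0.5) = -4.5, f(0.75) = 1.125, f(1.5) = 7.5.
On each subinterval the trapezoid contributes (Δx_i/2)·[f(x_{i-1}) + f(x_i)].
Sum = -3.65625.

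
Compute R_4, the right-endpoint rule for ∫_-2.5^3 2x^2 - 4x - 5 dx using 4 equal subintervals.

-12.4609375

Δx = (3 − (-2.5))/4 = 1.375.
Right endpoints: -1.125, 0.25, 1.625, 3.
f(-1.125) = 2.03125, f(0.25) = -5.875, f(1.625) = -6.21875, f(3) = 1.
Sum = Δx · [f(-1.125) + f(0.25) + f(1.625) + f(3)].
Sum = -12.4609375.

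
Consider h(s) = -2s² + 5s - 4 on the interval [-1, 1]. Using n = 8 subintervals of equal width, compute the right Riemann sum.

Δs = (1 − (-1))/8 = 0.25.
Right endpoints: -0.75, -0.5, -0.25, 0, 0.25, 0.5, 0.75, 1.
h(-0.75) = -8.875, h(-0.5) = -7, h(-0.25) = -5.375, h(0) = -4, h(0.25) = -2.875, h(0.5) = -2, h(0.75) = -1.375, h(1) = -1.
Sum = Δs · [h(-0.75) + h(-0.5) + h(-0.25) + ...].
Sum = -8.125.

-8.125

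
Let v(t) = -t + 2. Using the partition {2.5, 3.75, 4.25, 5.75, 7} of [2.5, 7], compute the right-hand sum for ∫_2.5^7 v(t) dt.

-15.1875

Subinterval widths: 1.25, 0.5, 1.5, 1.25.
Right endpoints: 3.75, 4.25, 5.75, 7.
v(3.75) = -1.75, v(4.25) = -2.25, v(5.75) = -3.75, v(7) = -5.
Sum = Σ Δt_i · v(t_i).
Sum = -15.1875.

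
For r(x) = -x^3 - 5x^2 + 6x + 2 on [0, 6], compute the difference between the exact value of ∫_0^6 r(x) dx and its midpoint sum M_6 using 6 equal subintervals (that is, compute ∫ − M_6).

Exact integral: ∫_0^6 r(x) dx = -564.
M_6 = -557.
Error = -564 − (-557) = -7.

-7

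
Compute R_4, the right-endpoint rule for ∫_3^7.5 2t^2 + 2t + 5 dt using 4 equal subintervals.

393.1171875

Δt = (7.5 − 3)/4 = 1.125.
Right endpoints: 4.125, 5.25, 6.375, 7.5.
f(4.125) = 47.28125, f(5.25) = 70.625, f(6.375) = 99.03125, f(7.5) = 132.5.
Sum = Δt · [f(4.125) + f(5.25) + f(6.375) + f(7.5)].
Sum = 393.1171875.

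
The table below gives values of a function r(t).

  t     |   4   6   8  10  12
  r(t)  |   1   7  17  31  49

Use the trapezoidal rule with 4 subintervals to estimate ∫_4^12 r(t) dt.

160

Δt = 2.
T_4 = (2/2)·[1 + 2·7 + 2·17 + 2·31 + 49] = 160.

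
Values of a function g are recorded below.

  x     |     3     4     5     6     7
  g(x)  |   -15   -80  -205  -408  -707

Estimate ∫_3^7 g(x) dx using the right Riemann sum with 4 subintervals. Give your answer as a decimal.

-1400

Δx = 1.
Sum = 1·[(-80) + (-205) + (-408) + (-707)] = -1400.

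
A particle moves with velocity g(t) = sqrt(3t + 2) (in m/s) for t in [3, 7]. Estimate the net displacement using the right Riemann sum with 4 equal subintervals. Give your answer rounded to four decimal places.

Δt = (7 − 3)/4 = 1.
Right endpoints: 4, 5, 6, 7.
g(4) ≈ 3.7417, g(5) ≈ 4.1231, g(6) ≈ 4.4721, g(7) ≈ 4.7958.
Sum = Δt · [g(4) + g(5) + g(6) + g(7)].
Sum ≈ 17.1327.

17.1327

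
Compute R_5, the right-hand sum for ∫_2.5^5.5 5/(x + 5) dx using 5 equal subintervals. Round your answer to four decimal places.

1.6265

Δx = (5.5 − 2.5)/5 = 0.6.
Right endpoints: 3.1, 3.7, 4.3, 4.9, 5.5.
f(3.1) = 50/81, f(3.7) = 50/87, f(4.3) = 50/93, f(4.9) = 50/99, f(5.5) = 10/21.
Sum = Δx · [f(3.1) + f(3.7) + f(4.3) + f(4.9) + f(5.5)].
Sum ≈ 1.6265.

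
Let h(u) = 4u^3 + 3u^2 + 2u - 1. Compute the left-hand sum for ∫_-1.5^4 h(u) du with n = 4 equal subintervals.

136.5546875

Δu = (4 − (-1.5))/4 = 1.375.
Left endpoints: -1.5, -0.125, 1.25, 2.625.
h(-1.5) = -10.75, h(-0.125) = -1.2109375, h(1.25) = 14, h(2.625) = 97.2734375.
Sum = Δu · [h(-1.5) + h(-0.125) + h(1.25) + h(2.625)].
Sum = 136.5546875.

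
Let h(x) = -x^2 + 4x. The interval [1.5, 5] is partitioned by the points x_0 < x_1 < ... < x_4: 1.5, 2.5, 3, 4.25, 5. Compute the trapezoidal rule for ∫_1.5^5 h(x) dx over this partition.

4.375

Subinterval widths: 1, 0.5, 1.25, 0.75.
h(1.5) = 3.75, h(2.5) = 3.75, h(3) = 3, h(4.25) = -1.0625, h(5) = -5.
On each subinterval the trapezoid contributes (Δx_i/2)·[h(x_{i-1}) + h(x_i)].
Sum = 4.375.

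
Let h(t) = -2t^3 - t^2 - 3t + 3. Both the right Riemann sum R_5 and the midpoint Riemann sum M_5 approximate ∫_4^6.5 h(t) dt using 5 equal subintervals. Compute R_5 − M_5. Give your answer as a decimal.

-118.828125

R_5 = -983.75.
M_5 = -864.921875.
R_5 − M_5 = -118.828125.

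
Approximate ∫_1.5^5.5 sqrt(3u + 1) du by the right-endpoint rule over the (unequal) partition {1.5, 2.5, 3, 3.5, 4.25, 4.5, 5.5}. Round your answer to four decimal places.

14.1085

Subinterval widths: 1, 0.5, 0.5, 0.75, 0.25, 1.
Right endpoints: 2.5, 3, 3.5, 4.25, 4.5, 5.5.
f(2.5) ≈ 2.9155, f(3) ≈ 3.1623, f(3.5) ≈ 3.3912, f(4.25) ≈ 3.7081, f(4.5) ≈ 3.8079, f(5.5) ≈ 4.1833.
Sum = Σ Δu_i · f(u_i).
Sum ≈ 14.1085.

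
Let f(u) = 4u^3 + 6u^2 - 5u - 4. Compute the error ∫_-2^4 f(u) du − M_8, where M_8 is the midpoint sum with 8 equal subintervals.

Exact integral: ∫_-2^4 f(u) du = 330.
M_8 = 324.9375.
Error = 330 − 324.9375 = 5.0625.

5.0625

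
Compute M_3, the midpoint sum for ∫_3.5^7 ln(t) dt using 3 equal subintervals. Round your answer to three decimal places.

5.745

Δt = (7 − 3.5)/3 = 7/6.
Midpoints: 49/12, 5.25, 77/12.
f(49/12) ≈ 1.407, f(5.25) ≈ 1.658, f(77/12) ≈ 1.859.
Sum = Δt · [f(49/12) + f(5.25) + f(77/12)].
Sum ≈ 5.745.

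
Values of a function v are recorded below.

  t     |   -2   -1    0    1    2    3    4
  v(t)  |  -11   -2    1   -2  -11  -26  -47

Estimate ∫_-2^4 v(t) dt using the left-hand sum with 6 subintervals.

-51

Δt = 1.
Sum = 1·[(-11) + (-2) + 1 + (-2) + (-11) + (-26)] = -51.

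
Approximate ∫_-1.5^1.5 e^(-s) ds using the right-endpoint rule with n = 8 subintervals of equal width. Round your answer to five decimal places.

3.50987

Δs = (1.5 − (-1.5))/8 = 0.375.
Right endpoints: -1.125, -0.75, -0.375, 0, 0.375, 0.75, 1.125, 1.5.
f(-1.125) ≈ 3.08022, f(-0.75) ≈ 2.11700, f(-0.375) ≈ 1.45499, f(0) ≈ 1.00000, f(0.375) ≈ 0.68729, f(0.75) ≈ 0.47237, f(1.125) ≈ 0.32465, f(1.5) ≈ 0.22313.
Sum = Δs · [f(-1.125) + f(-0.75) + f(-0.375) + ...].
Sum ≈ 3.50987.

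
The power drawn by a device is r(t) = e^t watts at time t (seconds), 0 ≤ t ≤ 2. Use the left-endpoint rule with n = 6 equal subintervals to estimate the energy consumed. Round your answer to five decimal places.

5.38326

Δt = (2 − 0)/6 = 1/3.
Left endpoints: 0, 1/3, 2/3, 1, 4/3, 5/3.
r(0) ≈ 1.00000, r(1/3) ≈ 1.39561, r(2/3) ≈ 1.94773, r(1) ≈ 2.71828, r(4/3) ≈ 3.79367, r(5/3) ≈ 5.29449.
Sum = Δt · [r(0) + r(1/3) + r(2/3) + ...].
Sum ≈ 5.38326.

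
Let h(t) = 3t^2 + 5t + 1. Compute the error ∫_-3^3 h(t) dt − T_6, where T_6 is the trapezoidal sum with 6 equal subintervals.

-3

Exact integral: ∫_-3^3 h(t) dt = 60.
T_6 = 63.
Error = 60 − 63 = -3.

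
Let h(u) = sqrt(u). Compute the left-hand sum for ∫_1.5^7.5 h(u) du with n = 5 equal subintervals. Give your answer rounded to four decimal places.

Δu = (7.5 − 1.5)/5 = 1.2.
Left endpoints: 1.5, 2.7, 3.9, 5.1, 6.3.
h(1.5) ≈ 1.2247, h(2.7) ≈ 1.6432, h(3.9) ≈ 1.9748, h(5.1) ≈ 2.2583, h(6.3) ≈ 2.5100.
Sum = Δu · [h(1.5) + h(2.7) + h(3.9) + h(5.1) + h(6.3)].
Sum ≈ 11.5333.

11.5333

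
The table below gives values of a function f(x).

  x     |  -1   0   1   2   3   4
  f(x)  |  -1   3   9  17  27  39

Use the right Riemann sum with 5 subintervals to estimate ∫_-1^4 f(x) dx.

95

Δx = 1.
Sum = 1·[3 + 9 + 17 + 27 + 39] = 95.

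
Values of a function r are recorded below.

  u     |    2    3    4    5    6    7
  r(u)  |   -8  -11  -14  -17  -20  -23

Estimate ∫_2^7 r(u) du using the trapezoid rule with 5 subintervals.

Δu = 1.
T_5 = (1/2)·[(-8) + 2·(-11) + 2·(-14) + 2·(-17) + 2·(-20) + (-23)] = -77.5.

-77.5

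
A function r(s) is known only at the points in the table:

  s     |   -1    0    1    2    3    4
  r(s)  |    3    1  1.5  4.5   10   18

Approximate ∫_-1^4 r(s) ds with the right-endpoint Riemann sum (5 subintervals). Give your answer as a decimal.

Δs = 1.
Sum = 1·[1 + 1.5 + 4.5 + 10 + 18] = 35.

35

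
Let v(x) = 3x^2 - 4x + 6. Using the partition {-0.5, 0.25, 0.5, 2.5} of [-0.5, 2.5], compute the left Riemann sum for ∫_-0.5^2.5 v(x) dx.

Subinterval widths: 0.75, 0.25, 2.
Left endpoints: -0.5, 0.25, 0.5.
v(-0.5) = 8.75, v(0.25) = 5.1875, v(0.5) = 4.75.
Sum = Σ Δx_i · v(x_i).
Sum = 17.359375.

17.359375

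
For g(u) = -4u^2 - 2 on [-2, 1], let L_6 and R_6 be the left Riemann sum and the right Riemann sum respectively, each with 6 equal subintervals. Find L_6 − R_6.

L_6 = -21.5.
R_6 = -15.5.
L_6 − R_6 = -6.

-6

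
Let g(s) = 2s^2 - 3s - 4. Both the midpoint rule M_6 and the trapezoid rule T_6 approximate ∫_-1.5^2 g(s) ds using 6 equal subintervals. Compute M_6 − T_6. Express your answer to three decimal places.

M_6 ≈ -9.24016.
T_6 ≈ -8.64468.
M_6 − T_6 ≈ -0.595.

-0.595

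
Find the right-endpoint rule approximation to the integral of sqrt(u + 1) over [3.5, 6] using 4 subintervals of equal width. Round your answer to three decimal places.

6.145

Δu = (6 − 3.5)/4 = 0.625.
Right endpoints: 4.125, 4.75, 5.375, 6.
f(4.125) ≈ 2.264, f(4.75) ≈ 2.398, f(5.375) ≈ 2.525, f(6) ≈ 2.646.
Sum = Δu · [f(4.125) + f(4.75) + f(5.375) + f(6)].
Sum ≈ 6.145.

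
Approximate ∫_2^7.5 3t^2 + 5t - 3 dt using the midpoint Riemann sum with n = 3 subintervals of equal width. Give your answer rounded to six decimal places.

Δt = (7.5 − 2)/3 = 11/6.
Midpoints: 35/12, 4.75, 79/12.
f(35/12) = 1781/48, f(4.75) = 88.4375, f(79/12) = 159.9375.
Sum = Δt · [f(35/12) + f(4.75) + f(79/12)].
Sum ≈ 523.378472.

523.378472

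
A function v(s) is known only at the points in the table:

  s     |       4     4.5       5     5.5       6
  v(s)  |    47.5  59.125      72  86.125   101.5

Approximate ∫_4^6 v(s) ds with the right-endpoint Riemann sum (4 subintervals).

Δs = 0.5.
Sum = 0.5·[59.125 + 72 + 86.125 + 101.5] = 159.375.

159.375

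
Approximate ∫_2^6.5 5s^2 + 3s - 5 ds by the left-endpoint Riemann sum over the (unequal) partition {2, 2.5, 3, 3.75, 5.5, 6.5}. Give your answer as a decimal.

360.859375

Subinterval widths: 0.5, 0.5, 0.75, 1.75, 1.
Left endpoints: 2, 2.5, 3, 3.75, 5.5.
f(2) = 21, f(2.5) = 33.75, f(3) = 49, f(3.75) = 76.5625, f(5.5) = 162.75.
Sum = Σ Δs_i · f(s_i).
Sum = 360.859375.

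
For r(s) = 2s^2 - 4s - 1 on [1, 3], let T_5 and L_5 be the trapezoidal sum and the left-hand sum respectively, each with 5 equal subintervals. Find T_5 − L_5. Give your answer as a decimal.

T_5 = -0.56.
L_5 = -2.16.
T_5 − L_5 = 1.6.

1.6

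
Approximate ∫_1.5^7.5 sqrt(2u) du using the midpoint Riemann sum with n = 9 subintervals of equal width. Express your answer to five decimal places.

Δu = (7.5 − 1.5)/9 = 2/3.
Midpoints: 11/6, 2.5, 19/6, 23/6, 4.5, 31/6, 35/6, 6.5, 43/6.
f(11/6) ≈ 1.91485, f(2.5) ≈ 2.23607, f(19/6) ≈ 2.51661, f(23/6) ≈ 2.76887, f(4.5) ≈ 3.00000, f(31/6) ≈ 3.21455, f(35/6) ≈ 3.41565, f(6.5) ≈ 3.60555, f(43/6) ≈ 3.78594.
Sum = Δu · [f(11/6) + f(2.5) + f(19/6) + ...].
Sum ≈ 17.63873.

17.63873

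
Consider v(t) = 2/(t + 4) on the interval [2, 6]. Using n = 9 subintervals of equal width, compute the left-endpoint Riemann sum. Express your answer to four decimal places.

Δt = (6 − 2)/9 = 4/9.
Left endpoints: 2, 22/9, 26/9, 10/3, 34/9, 38/9, 14/3, 46/9, 50/9.
v(2) = 1/3, v(22/9) = 9/29, v(26/9) = 9/31, v(10/3) = 3/11, v(34/9) = 9/35, v(38/9) = 9/37, v(14/3) = 3/13, v(46/9) = 9/41, v(50/9) = 9/43.
Sum = Δt · [v(2) + v(22/9) + v(26/9) + ...].
Sum ≈ 1.0519.

1.0519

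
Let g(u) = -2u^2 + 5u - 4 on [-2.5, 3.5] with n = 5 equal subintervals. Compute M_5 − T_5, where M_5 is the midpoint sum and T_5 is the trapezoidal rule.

4.32

M_5 = -46.56.
T_5 = -50.88.
M_5 − T_5 = 4.32.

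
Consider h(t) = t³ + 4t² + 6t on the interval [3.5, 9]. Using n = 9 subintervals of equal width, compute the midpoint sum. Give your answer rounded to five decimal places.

2719.92364

Δt = (9 − 3.5)/9 = 11/18.
Midpoints: 137/36, 53/12, 181/36, 203/36, 6.25, 247/36, 269/36, 97/12, 313/36.
h(137/36) = 6339401/46656, h(53/12) = 329501/1728, h(181/36) = 12054781/46656, h(203/36) = 15878051/46656, h(6.25) = 437.890625, h(247/36) = 25775191/46656, h(269/36) = 31976837/46656, h(97/12) = 1448113/1728, h(313/36) = 47205721/46656.
Sum = Δt · [h(137/36) + h(53/12) + h(181/36) + ...].
Sum ≈ 2719.92364.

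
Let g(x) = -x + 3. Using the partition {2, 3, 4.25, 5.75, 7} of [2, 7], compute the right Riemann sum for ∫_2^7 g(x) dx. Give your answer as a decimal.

-10.6875

Subinterval widths: 1, 1.25, 1.5, 1.25.
Right endpoints: 3, 4.25, 5.75, 7.
g(3) = 0, g(4.25) = -1.25, g(5.75) = -2.75, g(7) = -4.
Sum = Σ Δx_i · g(x_i).
Sum = -10.6875.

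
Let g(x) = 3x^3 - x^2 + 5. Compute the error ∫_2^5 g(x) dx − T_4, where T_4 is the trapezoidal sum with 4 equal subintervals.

-8.578125

Exact integral: ∫_2^5 g(x) dx = 432.75.
T_4 = 441.328125.
Error = 432.75 − 441.328125 = -8.578125.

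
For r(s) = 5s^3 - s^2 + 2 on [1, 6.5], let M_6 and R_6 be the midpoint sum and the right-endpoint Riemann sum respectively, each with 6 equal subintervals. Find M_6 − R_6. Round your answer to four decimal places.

-671.9859

M_6 ≈ 2128.591508.
R_6 ≈ 2800.577402.
M_6 − R_6 ≈ -671.9859.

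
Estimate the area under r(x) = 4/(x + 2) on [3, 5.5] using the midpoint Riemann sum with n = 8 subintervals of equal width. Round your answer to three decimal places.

1.621

Δx = (5.5 − 3)/8 = 0.3125.
Midpoints: 3.15625, 3.46875, 3.78125, 4.09375, 4.40625, 4.71875, 5.03125, 5.34375.
r(3.15625) = 128/165, r(3.46875) = 128/175, r(3.78125) = 128/185, r(4.09375) = 128/195, r(4.40625) = 128/205, r(4.71875) = 128/215, r(5.03125) = 128/225, r(5.34375) = 128/235.
Sum = Δx · [r(3.15625) + r(3.46875) + r(3.78125) + ...].
Sum ≈ 1.621.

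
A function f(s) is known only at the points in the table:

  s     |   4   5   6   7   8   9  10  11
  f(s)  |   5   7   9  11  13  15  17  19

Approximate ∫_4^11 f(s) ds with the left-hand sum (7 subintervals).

Δs = 1.
Sum = 1·[5 + 7 + 9 + 11 + 13 + 15 + 17] = 77.

77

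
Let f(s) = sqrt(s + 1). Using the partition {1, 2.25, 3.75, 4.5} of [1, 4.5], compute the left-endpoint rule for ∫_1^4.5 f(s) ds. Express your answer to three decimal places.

Subinterval widths: 1.25, 1.5, 0.75.
Left endpoints: 1, 2.25, 3.75.
f(1) ≈ 1.414, f(2.25) ≈ 1.803, f(3.75) ≈ 2.179.
Sum = Σ Δs_i · f(s_i).
Sum ≈ 6.107.

6.107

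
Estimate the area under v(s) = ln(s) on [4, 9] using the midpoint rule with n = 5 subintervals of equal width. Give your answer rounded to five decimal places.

9.23560

Δs = (9 − 4)/5 = 1.
Midpoints: 4.5, 5.5, 6.5, 7.5, 8.5.
v(4.5) ≈ 1.50408, v(5.5) ≈ 1.70475, v(6.5) ≈ 1.87180, v(7.5) ≈ 2.01490, v(8.5) ≈ 2.14007.
Sum = Δs · [v(4.5) + v(5.5) + v(6.5) + v(7.5) + v(8.5)].
Sum ≈ 9.23560.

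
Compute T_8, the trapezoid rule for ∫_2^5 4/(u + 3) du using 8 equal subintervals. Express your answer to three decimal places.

1.881

Δu = (5 − 2)/8 = 0.375.
f(2) = 0.8, f(2.375) = 32/43, f(2.75) = 16/23, f(3.125) = 32/49, f(3.5) = 8/13, f(3.875) = 32/55, f(4.25) = 16/29, f(4.625) = 32/61, f(5) = 0.5.
T_8 = (Δu/2)·[f(u_0) + 2f(u_1) + ... + 2f(u_{7}) + f(u_8)].
Sum ≈ 1.881.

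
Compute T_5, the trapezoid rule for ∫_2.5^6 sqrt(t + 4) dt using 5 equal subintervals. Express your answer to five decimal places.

Δt = (6 − 2.5)/5 = 0.7.
f(2.5) ≈ 2.54951, f(3.2) ≈ 2.68328, f(3.9) ≈ 2.81069, f(4.6) ≈ 2.93258, f(5.3) ≈ 3.04959, f(6) ≈ 3.16228.
T_5 = (Δt/2)·[f(t_0) + 2f(t_1) + ... + 2f(t_{4}) + f(t_5)].
Sum ≈ 10.03242.

10.03242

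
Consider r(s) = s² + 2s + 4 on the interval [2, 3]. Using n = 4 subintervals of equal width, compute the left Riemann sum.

14.46875

Δs = (3 − 2)/4 = 0.25.
Left endpoints: 2, 2.25, 2.5, 2.75.
r(2) = 12, r(2.25) = 13.5625, r(2.5) = 15.25, r(2.75) = 17.0625.
Sum = Δs · [r(2) + r(2.25) + r(2.5) + r(2.75)].
Sum = 14.46875.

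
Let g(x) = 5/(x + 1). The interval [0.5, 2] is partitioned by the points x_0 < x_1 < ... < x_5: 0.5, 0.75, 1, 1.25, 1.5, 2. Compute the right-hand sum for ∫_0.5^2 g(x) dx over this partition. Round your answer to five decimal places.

3.22817

Subinterval widths: 0.25, 0.25, 0.25, 0.25, 0.5.
Right endpoints: 0.75, 1, 1.25, 1.5, 2.
g(0.75) = 20/7, g(1) = 2.5, g(1.25) = 20/9, g(1.5) = 2, g(2) = 5/3.
Sum = Σ Δx_i · g(x_i).
Sum ≈ 3.22817.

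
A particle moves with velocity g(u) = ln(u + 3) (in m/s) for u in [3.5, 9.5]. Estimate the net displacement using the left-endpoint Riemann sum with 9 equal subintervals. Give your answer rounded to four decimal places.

13.1842

Δu = (9.5 − 3.5)/9 = 2/3.
Left endpoints: 3.5, 25/6, 29/6, 5.5, 37/6, 41/6, 7.5, 49/6, 53/6.
g(3.5) ≈ 1.8718, g(25/6) ≈ 1.9694, g(29/6) ≈ 2.0584, g(5.5) ≈ 2.1401, g(37/6) ≈ 2.2156, g(41/6) ≈ 2.2858, g(7.5) ≈ 2.3514, g(49/6) ≈ 2.4129, g(53/6) ≈ 2.4709.
Sum = Δu · [g(3.5) + g(25/6) + g(29/6) + ...].
Sum ≈ 13.1842.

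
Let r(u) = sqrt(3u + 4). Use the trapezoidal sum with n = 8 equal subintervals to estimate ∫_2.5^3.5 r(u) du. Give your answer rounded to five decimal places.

3.60348

Δu = (3.5 − 2.5)/8 = 0.125.
r(2.5) ≈ 3.39116, r(2.625) ≈ 3.44601, r(2.75) ≈ 3.50000, r(2.875) ≈ 3.55317, r(3) ≈ 3.60555, r(3.125) ≈ 3.65718, r(3.25) ≈ 3.70810, r(3.375) ≈ 3.75832, r(3.5) ≈ 3.80789.
T_8 = (Δu/2)·[r(u_0) + 2r(u_1) + ... + 2r(u_{7}) + r(u_8)].
Sum ≈ 3.60348.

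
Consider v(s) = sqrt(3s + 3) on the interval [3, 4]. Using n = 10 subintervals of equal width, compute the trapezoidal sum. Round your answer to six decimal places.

3.672302

Δs = (4 − 3)/10 = 0.1.
v(3) ≈ 3.464102, v(3.1) ≈ 3.507136, v(3.2) ≈ 3.549648, v(3.3) ≈ 3.591657, v(3.4) ≈ 3.633180, v(3.5) ≈ 3.674235, v(3.6) ≈ 3.714835, v(3.7) ≈ 3.754997, v(3.8) ≈ 3.794733, v(3.9) ≈ 3.834058, v(4) ≈ 3.872983.
T_10 = (Δs/2)·[v(s_0) + 2v(s_1) + ... + 2v(s_{9}) + v(s_10)].
Sum ≈ 3.672302.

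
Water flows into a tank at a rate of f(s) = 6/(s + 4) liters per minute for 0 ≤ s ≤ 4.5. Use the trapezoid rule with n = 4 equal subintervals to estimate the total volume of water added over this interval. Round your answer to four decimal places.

Δs = (4.5 − 0)/4 = 1.125.
f(0) = 1.5, f(1.125) = 48/41, f(2.25) = 0.96, f(3.375) = 48/59, f(4.5) = 12/17.
T_4 = (Δs/2)·[f(s_0) + 2f(s_1) + 2f(s_2) + 2f(s_3) + f(s_4)].
Sum ≈ 4.5531.

4.5531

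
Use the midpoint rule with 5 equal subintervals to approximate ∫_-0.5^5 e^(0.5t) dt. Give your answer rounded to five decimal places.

Δt = (5 − (-0.5))/5 = 1.1.
Midpoints: 0.05, 1.15, 2.25, 3.35, 4.45.
f(0.05) ≈ 1.02532, f(1.15) ≈ 1.77713, f(2.25) ≈ 3.08022, f(3.35) ≈ 5.33880, f(4.45) ≈ 9.25348.
Sum = Δt · [f(0.05) + f(1.15) + f(2.25) + f(3.35) + f(4.45)].
Sum ≈ 22.52243.

22.52243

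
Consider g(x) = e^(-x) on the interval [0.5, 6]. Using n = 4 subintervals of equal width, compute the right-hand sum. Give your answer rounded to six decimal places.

Δx = (6 − 0.5)/4 = 1.375.
Right endpoints: 1.875, 3.25, 4.625, 6.
g(1.875) ≈ 0.153355, g(3.25) ≈ 0.038774, g(4.625) ≈ 0.009804, g(6) ≈ 0.002479.
Sum = Δx · [g(1.875) + g(3.25) + g(4.625) + g(6)].
Sum ≈ 0.281066.

0.281066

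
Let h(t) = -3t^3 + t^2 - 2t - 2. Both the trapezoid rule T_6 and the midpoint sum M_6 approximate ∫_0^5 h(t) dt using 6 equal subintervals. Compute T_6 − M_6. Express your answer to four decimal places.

-18.6632

T_6 ≈ -474.525463.
M_6 ≈ -455.862269.
T_6 − M_6 ≈ -18.6632.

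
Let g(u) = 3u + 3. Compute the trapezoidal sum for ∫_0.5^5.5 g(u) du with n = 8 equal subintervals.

60

Δu = (5.5 − 0.5)/8 = 0.625.
g(0.5) = 4.5, g(1.125) = 6.375, g(1.75) = 8.25, g(2.375) = 10.125, g(3) = 12, g(3.625) = 13.875, g(4.25) = 15.75, g(4.875) = 17.625, g(5.5) = 19.5.
T_8 = (Δu/2)·[g(u_0) + 2g(u_1) + ... + 2g(u_{7}) + g(u_8)].
Sum = 60.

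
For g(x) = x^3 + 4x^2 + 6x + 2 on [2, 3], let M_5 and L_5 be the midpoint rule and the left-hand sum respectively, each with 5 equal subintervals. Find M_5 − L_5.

M_5 = 58.545.
L_5 = 54.16.
M_5 − L_5 = 4.385.

4.385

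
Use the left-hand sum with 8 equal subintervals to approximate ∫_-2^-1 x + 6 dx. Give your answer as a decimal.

4.4375

Δx = (-1 − (-2))/8 = 0.125.
Left endpoints: -2, -1.875, -1.75, -1.625, -1.5, -1.375, -1.25, -1.125.
f(-2) = 4, f(-1.875) = 4.125, f(-1.75) = 4.25, f(-1.625) = 4.375, f(-1.5) = 4.5, f(-1.375) = 4.625, f(-1.25) = 4.75, f(-1.125) = 4.875.
Sum = Δx · [f(-2) + f(-1.875) + f(-1.75) + ...].
Sum = 4.4375.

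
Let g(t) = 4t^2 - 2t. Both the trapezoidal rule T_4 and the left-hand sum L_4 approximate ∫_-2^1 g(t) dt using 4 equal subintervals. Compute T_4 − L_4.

-6.75

T_4 = 16.125.
L_4 = 22.875.
T_4 − L_4 = -6.75.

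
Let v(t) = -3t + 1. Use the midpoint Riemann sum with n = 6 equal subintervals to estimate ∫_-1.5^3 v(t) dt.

-5.625

Δt = (3 − (-1.5))/6 = 0.75.
Midpoints: -1.125, -0.375, 0.375, 1.125, 1.875, 2.625.
v(-1.125) = 4.375, v(-0.375) = 2.125, v(0.375) = -0.125, v(1.125) = -2.375, v(1.875) = -4.625, v(2.625) = -6.875.
Sum = Δt · [v(-1.125) + v(-0.375) + v(0.375) + ...].
Sum = -5.625.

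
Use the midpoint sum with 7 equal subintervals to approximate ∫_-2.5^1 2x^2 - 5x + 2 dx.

31.0625

Δx = (1 − (-2.5))/7 = 0.5.
Midpoints: -2.25, -1.75, -1.25, -0.75, -0.25, 0.25, 0.75.
f(-2.25) = 23.375, f(-1.75) = 16.875, f(-1.25) = 11.375, f(-0.75) = 6.875, f(-0.25) = 3.375, f(0.25) = 0.875, f(0.75) = -0.625.
Sum = Δx · [f(-2.25) + f(-1.75) + f(-1.25) + ...].
Sum = 31.0625.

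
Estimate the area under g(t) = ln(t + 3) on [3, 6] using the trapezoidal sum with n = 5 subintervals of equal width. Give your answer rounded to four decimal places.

6.0228

Δt = (6 − 3)/5 = 0.6.
g(3) ≈ 1.7918, g(3.6) ≈ 1.8871, g(4.2) ≈ 1.9741, g(4.8) ≈ 2.0541, g(5.4) ≈ 2.1282, g(6) ≈ 2.1972.
T_5 = (Δt/2)·[g(t_0) + 2g(t_1) + ... + 2g(t_{4}) + g(t_5)].
Sum ≈ 6.0228.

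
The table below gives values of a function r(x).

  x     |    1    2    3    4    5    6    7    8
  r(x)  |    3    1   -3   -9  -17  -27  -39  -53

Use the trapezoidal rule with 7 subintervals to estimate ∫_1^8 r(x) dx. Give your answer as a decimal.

Δx = 1.
T_7 = (1/2)·[3 + 2·1 + 2·(-3) + 2·(-9) + 2·(-17) + 2·(-27) + 2·(-39) + (-53)] = -119.

-119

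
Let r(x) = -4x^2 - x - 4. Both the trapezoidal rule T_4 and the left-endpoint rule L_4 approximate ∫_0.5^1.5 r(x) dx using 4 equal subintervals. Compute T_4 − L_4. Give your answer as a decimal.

-1.125

T_4 = -9.375.
L_4 = -8.25.
T_4 − L_4 = -1.125.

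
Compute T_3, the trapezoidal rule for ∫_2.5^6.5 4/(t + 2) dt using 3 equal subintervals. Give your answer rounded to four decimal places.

2.5648

Δt = (6.5 − 2.5)/3 = 4/3.
f(2.5) = 8/9, f(23/6) = 24/35, f(31/6) = 24/43, f(6.5) = 8/17.
T_3 = (Δt/2)·[f(t_0) + 2f(t_1) + 2f(t_2) + f(t_3)].
Sum ≈ 2.5648.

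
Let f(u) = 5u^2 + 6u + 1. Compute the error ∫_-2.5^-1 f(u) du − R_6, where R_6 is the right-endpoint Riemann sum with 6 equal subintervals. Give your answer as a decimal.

Exact integral: ∫_-2.5^-1 f(u) du = 10.125.
R_6 = 8.046875.
Error = 10.125 − 8.046875 = 2.078125.

2.078125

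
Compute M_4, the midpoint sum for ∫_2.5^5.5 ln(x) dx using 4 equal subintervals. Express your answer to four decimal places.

Δx = (5.5 − 2.5)/4 = 0.75.
Midpoints: 2.875, 3.625, 4.375, 5.125.
f(2.875) ≈ 1.0561, f(3.625) ≈ 1.2879, f(4.375) ≈ 1.4759, f(5.125) ≈ 1.6341.
Sum = Δx · [f(2.875) + f(3.625) + f(4.375) + f(5.125)].
Sum ≈ 4.0905.

4.0905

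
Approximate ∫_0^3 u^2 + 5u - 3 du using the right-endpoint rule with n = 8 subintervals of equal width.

Δu = (3 − 0)/8 = 0.375.
Right endpoints: 0.375, 0.75, 1.125, 1.5, 1.875, 2.25, 2.625, 3.
f(0.375) = -0.984375, f(0.75) = 1.3125, f(1.125) = 3.890625, f(1.5) = 6.75, f(1.875) = 9.890625, f(2.25) = 13.3125, f(2.625) = 17.015625, f(3) = 21.
Sum = Δu · [f(0.375) + f(0.75) + f(1.125) + ...].
Sum = 27.0703125.

27.0703125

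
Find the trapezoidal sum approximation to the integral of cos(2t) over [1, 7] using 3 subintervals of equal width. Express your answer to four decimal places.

-0.0372

Δt = (7 − 1)/3 = 2.
f(1) ≈ -0.4161, f(3) ≈ 0.9602, f(5) ≈ -0.8391, f(7) ≈ 0.1367.
T_3 = (Δt/2)·[f(t_0) + 2f(t_1) + 2f(t_2) + f(t_3)].
Sum ≈ -0.0372.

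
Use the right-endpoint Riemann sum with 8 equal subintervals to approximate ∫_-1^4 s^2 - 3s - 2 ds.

Δs = (4 − (-1))/8 = 0.625.
Right endpoints: -0.375, 0.25, 0.875, 1.5, 2.125, 2.75, 3.375, 4.
f(-0.375) = -0.734375, f(0.25) = -2.6875, f(0.875) = -3.859375, f(1.5) = -4.25, f(2.125) = -3.859375, f(2.75) = -2.6875, f(3.375) = -0.734375, f(4) = 2.
Sum = Δs · [f(-0.375) + f(0.25) + f(0.875) + ...].
Sum = -10.5078125.

-10.5078125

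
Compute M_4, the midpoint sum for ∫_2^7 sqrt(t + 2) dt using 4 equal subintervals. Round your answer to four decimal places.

Δt = (7 − 2)/4 = 1.25.
Midpoints: 2.625, 3.875, 5.125, 6.375.
f(2.625) ≈ 2.1506, f(3.875) ≈ 2.4238, f(5.125) ≈ 2.6693, f(6.375) ≈ 2.8940.
Sum = Δt · [f(2.625) + f(3.875) + f(5.125) + f(6.375)].
Sum ≈ 12.6721.

12.6721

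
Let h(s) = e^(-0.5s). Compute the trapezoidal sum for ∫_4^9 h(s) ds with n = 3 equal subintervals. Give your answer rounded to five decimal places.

Δs = (9 − 4)/3 = 5/3.
h(4) ≈ 0.13534, h(17/3) ≈ 0.05882, h(22/3) ≈ 0.02556, h(9) ≈ 0.01111.
T_3 = (Δs/2)·[h(s_0) + 2h(s_1) + 2h(s_2) + h(s_3)].
Sum ≈ 0.26267.

0.26267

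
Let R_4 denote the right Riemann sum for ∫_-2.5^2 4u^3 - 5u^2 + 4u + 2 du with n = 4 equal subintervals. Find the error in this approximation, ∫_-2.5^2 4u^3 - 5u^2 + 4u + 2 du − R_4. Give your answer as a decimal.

Exact integral: ∫_-2.5^2 f(u) du = -57.9375.
R_4 = 4.078125.
Error = -57.9375 − 4.078125 = -62.015625.

-62.015625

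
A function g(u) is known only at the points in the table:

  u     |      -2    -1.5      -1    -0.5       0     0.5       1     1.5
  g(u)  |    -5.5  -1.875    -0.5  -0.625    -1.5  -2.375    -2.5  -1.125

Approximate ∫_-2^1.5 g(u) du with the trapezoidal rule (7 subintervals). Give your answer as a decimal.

-6.34375

Δu = 0.5.
T_7 = (0.5/2)·[(-5.5) + 2·(-1.875) + 2·(-0.5) + 2·(-0.625) + 2·(-1.5) + 2·(-2.375) + 2·(-2.5) + (-1.125)] = -6.34375.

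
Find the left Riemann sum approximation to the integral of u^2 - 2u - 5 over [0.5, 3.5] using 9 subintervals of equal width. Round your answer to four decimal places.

-13.6944

Δu = (3.5 − 0.5)/9 = 1/3.
Left endpoints: 0.5, 5/6, 7/6, 1.5, 11/6, 13/6, 2.5, 17/6, 19/6.
f(0.5) = -5.75, f(5/6) = -215/36, f(7/6) = -215/36, f(1.5) = -5.75, f(11/6) = -191/36, f(13/6) = -167/36, f(2.5) = -3.75, f(17/6) = -95/36, f(19/6) = -47/36.
Sum = Δu · [f(0.5) + f(5/6) + f(7/6) + ...].
Sum ≈ -13.6944.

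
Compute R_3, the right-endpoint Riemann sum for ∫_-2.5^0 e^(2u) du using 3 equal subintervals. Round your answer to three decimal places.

1.020

Δu = (0 − (-2.5))/3 = 5/6.
Right endpoints: -5/3, -5/6, 0.
f(-5/3) ≈ 0.036, f(-5/6) ≈ 0.189, f(0) ≈ 1.000.
Sum = Δu · [f(-5/3) + f(-5/6) + f(0)].
Sum ≈ 1.020.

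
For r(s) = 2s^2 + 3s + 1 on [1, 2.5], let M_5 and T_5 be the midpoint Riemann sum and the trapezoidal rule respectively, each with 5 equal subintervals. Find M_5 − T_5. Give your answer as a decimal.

M_5 = 19.1025.
T_5 = 19.17.
M_5 − T_5 = -0.0675.

-0.0675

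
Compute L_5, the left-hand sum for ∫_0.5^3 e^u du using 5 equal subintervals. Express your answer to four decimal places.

14.2101

Δu = (3 − 0.5)/5 = 0.5.
Left endpoints: 0.5, 1, 1.5, 2, 2.5.
f(0.5) ≈ 1.6487, f(1) ≈ 2.7183, f(1.5) ≈ 4.4817, f(2) ≈ 7.3891, f(2.5) ≈ 12.1825.
Sum = Δu · [f(0.5) + f(1) + f(1.5) + f(2) + f(2.5)].
Sum ≈ 14.2101.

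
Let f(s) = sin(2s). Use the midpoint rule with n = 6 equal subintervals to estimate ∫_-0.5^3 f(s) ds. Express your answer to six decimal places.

Δs = (3 − (-0.5))/6 = 7/12.
Midpoints: -5/24, 0.375, 23/24, 37/24, 2.125, 65/24.
f(-5/24) ≈ -0.404715, f(0.375) ≈ 0.681639, f(23/24) ≈ 0.940781, f(37/24) ≈ 0.058226, f(2.125) ≈ -0.894989, f(65/24) ≈ -0.762079.
Sum = Δs · [f(-5/24) + f(0.375) + f(23/24) + ...].
Sum ≈ -0.222330.

-0.222330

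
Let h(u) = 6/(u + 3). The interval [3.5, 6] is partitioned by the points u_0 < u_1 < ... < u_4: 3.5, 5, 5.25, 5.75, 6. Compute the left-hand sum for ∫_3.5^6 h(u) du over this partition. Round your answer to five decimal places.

2.10718

Subinterval widths: 1.5, 0.25, 0.5, 0.25.
Left endpoints: 3.5, 5, 5.25, 5.75.
h(3.5) = 12/13, h(5) = 0.75, h(5.25) = 8/11, h(5.75) = 24/35.
Sum = Σ Δu_i · h(u_i).
Sum ≈ 2.10718.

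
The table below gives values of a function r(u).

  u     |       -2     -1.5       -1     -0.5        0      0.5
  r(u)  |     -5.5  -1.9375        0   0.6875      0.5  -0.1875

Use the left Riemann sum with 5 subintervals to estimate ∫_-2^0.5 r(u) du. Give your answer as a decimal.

-3.125

Δu = 0.5.
Sum = 0.5·[(-5.5) + (-1.9375) + 0 + 0.6875 + 0.5] = -3.125.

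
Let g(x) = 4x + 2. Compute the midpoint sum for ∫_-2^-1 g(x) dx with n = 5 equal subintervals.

-4

Δx = (-1 − (-2))/5 = 0.2.
Midpoints: -1.9, -1.7, -1.5, -1.3, -1.1.
g(-1.9) = -5.6, g(-1.7) = -4.8, g(-1.5) = -4, g(-1.3) = -3.2, g(-1.1) = -2.4.
Sum = Δx · [g(-1.9) + g(-1.7) + g(-1.5) + g(-1.3) + g(-1.1)].
Sum = -4.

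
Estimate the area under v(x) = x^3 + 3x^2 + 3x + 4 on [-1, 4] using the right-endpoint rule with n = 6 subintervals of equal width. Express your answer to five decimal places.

227.67361

Δx = (4 − (-1))/6 = 5/6.
Right endpoints: -1/6, 2/3, 1.5, 7/3, 19/6, 4.
v(-1/6) = 773/216, v(2/3) = 206/27, v(1.5) = 18.625, v(7/3) = 1081/27, v(19/6) = 16273/216, v(4) = 128.
Sum = Δx · [v(-1/6) + v(2/3) + v(1.5) + ...].
Sum ≈ 227.67361.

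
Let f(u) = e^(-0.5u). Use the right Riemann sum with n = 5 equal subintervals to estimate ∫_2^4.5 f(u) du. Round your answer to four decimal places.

0.4621

Δu = (4.5 − 2)/5 = 0.5.
Right endpoints: 2.5, 3, 3.5, 4, 4.5.
f(2.5) ≈ 0.2865, f(3) ≈ 0.2231, f(3.5) ≈ 0.1738, f(4) ≈ 0.1353, f(4.5) ≈ 0.1054.
Sum = Δu · [f(2.5) + f(3) + f(3.5) + f(4) + f(4.5)].
Sum ≈ 0.4621.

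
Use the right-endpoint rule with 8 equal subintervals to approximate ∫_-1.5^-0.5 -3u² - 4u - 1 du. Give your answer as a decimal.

-0.1328125

Δu = (-0.5 − (-1.5))/8 = 0.125.
Right endpoints: -1.375, -1.25, -1.125, -1, -0.875, -0.75, -0.625, -0.5.
f(-1.375) = -1.171875, f(-1.25) = -0.6875, f(-1.125) = -0.296875, f(-1) = 0, f(-0.875) = 0.203125, f(-0.75) = 0.3125, f(-0.625) = 0.328125, f(-0.5) = 0.25.
Sum = Δu · [f(-1.375) + f(-1.25) + f(-1.125) + ...].
Sum = -0.1328125.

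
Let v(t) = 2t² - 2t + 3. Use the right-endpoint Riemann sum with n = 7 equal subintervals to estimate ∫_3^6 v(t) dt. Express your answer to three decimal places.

Δt = (6 − 3)/7 = 3/7.
Right endpoints: 24/7, 27/7, 30/7, 33/7, 36/7, 39/7, 6.
v(24/7) = 963/49, v(27/7) = 1227/49, v(30/7) = 1527/49, v(33/7) = 1863/49, v(36/7) = 2235/49, v(39/7) = 2643/49, v(6) = 63.
Sum = Δt · [v(24/7) + v(27/7) + v(30/7) + ...].
Sum ≈ 118.469.

118.469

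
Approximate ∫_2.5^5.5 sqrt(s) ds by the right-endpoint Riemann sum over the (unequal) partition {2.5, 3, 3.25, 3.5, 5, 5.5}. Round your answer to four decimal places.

6.3111

Subinterval widths: 0.5, 0.25, 0.25, 1.5, 0.5.
Right endpoints: 3, 3.25, 3.5, 5, 5.5.
f(3) ≈ 1.7321, f(3.25) ≈ 1.8028, f(3.5) ≈ 1.8708, f(5) ≈ 2.2361, f(5.5) ≈ 2.3452.
Sum = Σ Δs_i · f(s_i).
Sum ≈ 6.3111.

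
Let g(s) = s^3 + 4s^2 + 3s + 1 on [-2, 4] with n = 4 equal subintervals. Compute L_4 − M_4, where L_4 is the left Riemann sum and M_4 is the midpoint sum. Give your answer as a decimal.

-79.875

L_4 = 92.25.
M_4 = 172.125.
L_4 − M_4 = -79.875.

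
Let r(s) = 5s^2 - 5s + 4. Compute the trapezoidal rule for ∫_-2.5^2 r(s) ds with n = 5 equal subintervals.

Δs = (2 − (-2.5))/5 = 0.9.
r(-2.5) = 47.75, r(-1.6) = 24.8, r(-0.7) = 9.95, r(0.2) = 3.2, r(1.1) = 4.55, r(2) = 14.
T_5 = (Δs/2)·[r(s_0) + 2r(s_1) + ... + 2r(s_{4}) + r(s_5)].
Sum = 66.0375.

66.0375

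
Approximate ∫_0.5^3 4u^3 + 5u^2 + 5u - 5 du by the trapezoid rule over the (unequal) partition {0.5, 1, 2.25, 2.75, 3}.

Subinterval widths: 0.5, 1.25, 0.5, 0.25.
f(0.5) = -0.75, f(1) = 9, f(2.25) = 77.125, f(2.75) = 129.75, f(3) = 163.
On each subinterval the trapezoid contributes (Δu_i/2)·[f(u_{i-1}) + f(u_i)].
Sum = 144.203125.

144.203125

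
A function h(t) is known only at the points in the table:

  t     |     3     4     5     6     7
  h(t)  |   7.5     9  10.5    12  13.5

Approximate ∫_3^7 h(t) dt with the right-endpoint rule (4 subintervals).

45

Δt = 1.
Sum = 1·[9 + 10.5 + 12 + 13.5] = 45.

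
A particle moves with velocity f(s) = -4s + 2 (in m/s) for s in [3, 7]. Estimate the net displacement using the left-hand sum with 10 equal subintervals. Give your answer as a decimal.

-68.8

Δs = (7 − 3)/10 = 0.4.
Left endpoints: 3, 3.4, 3.8, 4.2, 4.6, 5, 5.4, 5.8, 6.2, 6.6.
f(3) = -10, f(3.4) = -11.6, f(3.8) = -13.2, f(4.2) = -14.8, f(4.6) = -16.4, f(5) = -18, f(5.4) = -19.6, f(5.8) = -21.2, f(6.2) = -22.8, f(6.6) = -24.4.
Sum = Δs · [f(3) + f(3.4) + f(3.8) + ...].
Sum = -68.8.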